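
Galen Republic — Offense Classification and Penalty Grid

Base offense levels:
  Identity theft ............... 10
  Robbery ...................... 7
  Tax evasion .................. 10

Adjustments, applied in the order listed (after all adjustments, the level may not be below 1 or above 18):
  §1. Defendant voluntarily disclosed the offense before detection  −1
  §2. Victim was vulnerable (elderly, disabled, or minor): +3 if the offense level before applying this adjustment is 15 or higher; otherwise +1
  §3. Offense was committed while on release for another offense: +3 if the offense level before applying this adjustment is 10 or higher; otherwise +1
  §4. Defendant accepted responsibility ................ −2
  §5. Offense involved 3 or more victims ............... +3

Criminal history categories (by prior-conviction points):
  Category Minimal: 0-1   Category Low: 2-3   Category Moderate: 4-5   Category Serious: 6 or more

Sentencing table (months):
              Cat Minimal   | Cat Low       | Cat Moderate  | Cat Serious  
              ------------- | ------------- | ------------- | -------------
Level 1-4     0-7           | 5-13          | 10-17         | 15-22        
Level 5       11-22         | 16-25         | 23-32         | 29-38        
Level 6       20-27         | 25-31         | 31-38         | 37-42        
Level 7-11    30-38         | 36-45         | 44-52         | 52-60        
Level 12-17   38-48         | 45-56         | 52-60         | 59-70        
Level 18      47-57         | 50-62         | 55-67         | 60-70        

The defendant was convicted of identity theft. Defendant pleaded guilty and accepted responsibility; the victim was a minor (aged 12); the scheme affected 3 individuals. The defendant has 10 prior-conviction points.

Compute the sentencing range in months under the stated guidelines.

59-70 months

Base offense level for identity theft: 10.
§1 does not apply.
§2 applies (level before this adjustment is 10 < 15, so +1): 10 + 1 = 11.
§3 does not apply.
§4 applies: 11 − 2 = 9.
§5 applies: 9 + 3 = 12.
Final offense level: 12.
Criminal history: 10 prior points → Category Serious (6+).
Level 12 falls in the 12-17 band.
Grid: Level 12-17 × Category Serious = 59-70 months.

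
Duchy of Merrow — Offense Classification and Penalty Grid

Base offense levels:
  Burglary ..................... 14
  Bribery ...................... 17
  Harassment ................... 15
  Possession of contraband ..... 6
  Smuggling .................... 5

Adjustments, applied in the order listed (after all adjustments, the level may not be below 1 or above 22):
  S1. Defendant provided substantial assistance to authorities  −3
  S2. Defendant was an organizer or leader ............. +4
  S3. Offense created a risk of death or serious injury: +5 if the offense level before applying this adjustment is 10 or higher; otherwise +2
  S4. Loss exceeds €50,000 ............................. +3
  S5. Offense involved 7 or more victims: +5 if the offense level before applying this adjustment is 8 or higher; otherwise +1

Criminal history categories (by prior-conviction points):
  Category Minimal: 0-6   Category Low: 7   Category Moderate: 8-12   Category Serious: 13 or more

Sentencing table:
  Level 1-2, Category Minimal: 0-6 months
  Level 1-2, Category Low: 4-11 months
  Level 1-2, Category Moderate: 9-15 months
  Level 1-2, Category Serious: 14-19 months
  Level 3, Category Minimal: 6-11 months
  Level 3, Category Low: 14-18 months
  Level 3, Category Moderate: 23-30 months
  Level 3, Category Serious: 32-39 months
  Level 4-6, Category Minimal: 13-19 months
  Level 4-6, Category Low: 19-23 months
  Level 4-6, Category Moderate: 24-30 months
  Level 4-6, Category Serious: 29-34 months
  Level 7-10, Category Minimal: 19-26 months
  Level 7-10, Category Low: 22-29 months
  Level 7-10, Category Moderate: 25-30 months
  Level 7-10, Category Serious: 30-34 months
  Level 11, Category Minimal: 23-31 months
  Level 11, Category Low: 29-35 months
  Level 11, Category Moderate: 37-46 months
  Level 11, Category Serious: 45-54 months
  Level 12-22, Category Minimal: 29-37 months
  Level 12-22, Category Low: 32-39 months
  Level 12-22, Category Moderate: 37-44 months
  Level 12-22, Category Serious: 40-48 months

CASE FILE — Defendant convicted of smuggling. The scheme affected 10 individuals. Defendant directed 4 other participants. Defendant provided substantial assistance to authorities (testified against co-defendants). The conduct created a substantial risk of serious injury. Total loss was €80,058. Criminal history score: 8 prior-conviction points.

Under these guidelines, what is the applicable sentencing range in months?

Base offense level for smuggling: 5.
S1 applies: 5 − 3 = 2.
S2 applies: 2 + 4 = 6.
S3 applies (level before this adjustment is 6 < 10, so +2): 6 + 2 = 8.
S4 applies: 8 + 3 = 11.
S5 applies (level before this adjustment is 11 ≥ 8, so +5): 11 + 5 = 16.
Final offense level: 16.
Criminal history: 8 prior points → Category Moderate (8-12).
Level 16 falls in the 12-22 band.
Grid: Level 12-22 × Category Moderate = 37-44 months.

37-44 months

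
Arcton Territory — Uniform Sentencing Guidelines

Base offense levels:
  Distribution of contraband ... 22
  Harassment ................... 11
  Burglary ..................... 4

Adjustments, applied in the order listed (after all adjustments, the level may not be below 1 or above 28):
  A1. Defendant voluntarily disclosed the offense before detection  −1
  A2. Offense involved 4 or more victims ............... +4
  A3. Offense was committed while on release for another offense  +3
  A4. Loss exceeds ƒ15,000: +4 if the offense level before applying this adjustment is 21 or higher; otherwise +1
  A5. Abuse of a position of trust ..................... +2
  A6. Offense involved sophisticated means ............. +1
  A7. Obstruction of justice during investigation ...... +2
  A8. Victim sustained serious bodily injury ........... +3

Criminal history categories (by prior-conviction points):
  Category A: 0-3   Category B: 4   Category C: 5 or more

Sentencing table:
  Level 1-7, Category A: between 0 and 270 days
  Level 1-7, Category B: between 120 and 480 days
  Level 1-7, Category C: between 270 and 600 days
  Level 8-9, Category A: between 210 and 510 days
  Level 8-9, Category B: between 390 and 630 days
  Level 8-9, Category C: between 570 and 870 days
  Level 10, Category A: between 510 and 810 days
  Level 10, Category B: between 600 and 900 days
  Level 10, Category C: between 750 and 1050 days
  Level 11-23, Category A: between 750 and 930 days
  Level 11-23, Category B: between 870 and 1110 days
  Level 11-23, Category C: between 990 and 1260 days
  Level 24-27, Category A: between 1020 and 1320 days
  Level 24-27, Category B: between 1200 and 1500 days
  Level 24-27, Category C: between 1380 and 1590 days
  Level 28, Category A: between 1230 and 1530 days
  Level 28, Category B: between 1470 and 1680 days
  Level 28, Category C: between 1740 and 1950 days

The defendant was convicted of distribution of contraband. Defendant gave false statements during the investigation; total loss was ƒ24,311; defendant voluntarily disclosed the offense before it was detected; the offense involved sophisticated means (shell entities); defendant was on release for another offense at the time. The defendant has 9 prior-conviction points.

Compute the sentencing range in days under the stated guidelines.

1740-1950 days

Base offense level for distribution of contraband: 22.
A1 applies: 22 − 1 = 21.
A2 does not apply.
A3 applies: 21 + 3 = 24.
A4 applies (level before this adjustment is 24 ≥ 21, so +4): 24 + 4 = 28.
A5 does not apply.
A6 applies: 28 + 1 = 29.
A7 applies: 29 + 2 = 31.
A8 does not apply.
Level 31 exceeds the maximum of 28; capped at 28.
Final offense level: 28.
Criminal history: 9 prior points → Category C (5+).
Level 28 falls in the 28 band.
Grid: Level 28 × Category C = 1740-1950 days.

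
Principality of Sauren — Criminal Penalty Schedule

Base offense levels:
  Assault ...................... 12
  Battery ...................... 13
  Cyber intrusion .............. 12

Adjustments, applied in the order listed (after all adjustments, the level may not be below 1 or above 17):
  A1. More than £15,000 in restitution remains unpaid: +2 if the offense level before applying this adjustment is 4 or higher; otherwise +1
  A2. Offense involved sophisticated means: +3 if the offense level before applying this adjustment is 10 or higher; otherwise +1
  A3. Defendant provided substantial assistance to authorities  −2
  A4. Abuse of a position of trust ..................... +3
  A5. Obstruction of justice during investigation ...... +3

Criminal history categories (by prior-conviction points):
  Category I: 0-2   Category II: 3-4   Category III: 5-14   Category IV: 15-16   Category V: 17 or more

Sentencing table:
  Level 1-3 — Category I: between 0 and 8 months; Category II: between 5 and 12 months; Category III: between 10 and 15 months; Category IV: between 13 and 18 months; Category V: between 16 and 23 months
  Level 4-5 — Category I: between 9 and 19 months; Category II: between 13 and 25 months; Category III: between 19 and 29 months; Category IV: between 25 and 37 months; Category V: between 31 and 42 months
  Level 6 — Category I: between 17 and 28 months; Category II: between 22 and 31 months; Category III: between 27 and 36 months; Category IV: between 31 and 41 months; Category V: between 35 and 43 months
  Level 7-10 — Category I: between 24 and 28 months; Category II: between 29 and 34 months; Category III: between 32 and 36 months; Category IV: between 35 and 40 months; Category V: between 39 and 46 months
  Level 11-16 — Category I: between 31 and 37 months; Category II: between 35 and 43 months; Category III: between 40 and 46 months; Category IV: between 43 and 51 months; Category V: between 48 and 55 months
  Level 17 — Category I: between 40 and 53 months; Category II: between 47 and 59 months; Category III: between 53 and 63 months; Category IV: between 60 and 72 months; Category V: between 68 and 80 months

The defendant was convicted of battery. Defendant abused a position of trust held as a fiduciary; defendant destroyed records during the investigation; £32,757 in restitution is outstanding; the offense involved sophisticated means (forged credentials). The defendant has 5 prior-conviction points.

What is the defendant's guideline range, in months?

Base offense level for battery: 13.
A1 applies (level before this adjustment is 13 ≥ 4, so +2): 13 + 2 = 15.
A2 applies (level before this adjustment is 15 ≥ 10, so +3): 15 + 3 = 18.
A3 does not apply.
A4 applies: 18 + 3 = 21.
A5 applies: 21 + 3 = 24.
Level 24 exceeds the maximum of 17; capped at 17.
Final offense level: 17.
Criminal history: 5 prior points → Category III (5-14).
Level 17 falls in the 17 band.
Grid: Level 17 × Category III = 53-63 months.

53-63 months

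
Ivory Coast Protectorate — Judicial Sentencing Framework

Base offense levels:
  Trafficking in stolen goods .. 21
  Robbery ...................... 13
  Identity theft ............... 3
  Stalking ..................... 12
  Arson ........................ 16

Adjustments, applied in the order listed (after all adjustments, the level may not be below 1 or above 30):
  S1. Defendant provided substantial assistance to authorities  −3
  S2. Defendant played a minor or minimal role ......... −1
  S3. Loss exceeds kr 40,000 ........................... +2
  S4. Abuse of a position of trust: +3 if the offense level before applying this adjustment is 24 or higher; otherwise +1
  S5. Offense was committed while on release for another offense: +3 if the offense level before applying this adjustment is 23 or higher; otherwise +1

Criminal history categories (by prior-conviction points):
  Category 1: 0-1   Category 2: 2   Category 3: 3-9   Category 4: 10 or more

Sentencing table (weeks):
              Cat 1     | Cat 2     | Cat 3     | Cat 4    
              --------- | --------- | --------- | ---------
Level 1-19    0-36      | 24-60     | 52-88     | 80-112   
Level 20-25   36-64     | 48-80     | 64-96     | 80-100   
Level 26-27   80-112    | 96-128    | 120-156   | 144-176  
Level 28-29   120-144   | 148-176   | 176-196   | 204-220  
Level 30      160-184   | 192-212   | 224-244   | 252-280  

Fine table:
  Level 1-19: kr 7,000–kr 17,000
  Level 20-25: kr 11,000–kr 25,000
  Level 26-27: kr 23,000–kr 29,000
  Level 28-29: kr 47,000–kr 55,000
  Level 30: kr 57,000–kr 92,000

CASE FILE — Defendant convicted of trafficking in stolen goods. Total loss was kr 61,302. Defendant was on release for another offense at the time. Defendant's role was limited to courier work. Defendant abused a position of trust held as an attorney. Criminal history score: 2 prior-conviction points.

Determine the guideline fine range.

Base offense level for trafficking in stolen goods: 21.
S1 does not apply.
S2 applies: 21 − 1 = 20.
S3 applies: 20 + 2 = 22.
S4 applies (level before this adjustment is 22 < 24, so +1): 22 + 1 = 23.
S5 applies (level before this adjustment is 23 ≥ 23, so +3): 23 + 3 = 26.
Final offense level: 26.
Level 26 falls in the 26-27 band.
Fine table: Level 26-27 → kr 23,000–kr 29,000.

kr 23,000–kr 29,000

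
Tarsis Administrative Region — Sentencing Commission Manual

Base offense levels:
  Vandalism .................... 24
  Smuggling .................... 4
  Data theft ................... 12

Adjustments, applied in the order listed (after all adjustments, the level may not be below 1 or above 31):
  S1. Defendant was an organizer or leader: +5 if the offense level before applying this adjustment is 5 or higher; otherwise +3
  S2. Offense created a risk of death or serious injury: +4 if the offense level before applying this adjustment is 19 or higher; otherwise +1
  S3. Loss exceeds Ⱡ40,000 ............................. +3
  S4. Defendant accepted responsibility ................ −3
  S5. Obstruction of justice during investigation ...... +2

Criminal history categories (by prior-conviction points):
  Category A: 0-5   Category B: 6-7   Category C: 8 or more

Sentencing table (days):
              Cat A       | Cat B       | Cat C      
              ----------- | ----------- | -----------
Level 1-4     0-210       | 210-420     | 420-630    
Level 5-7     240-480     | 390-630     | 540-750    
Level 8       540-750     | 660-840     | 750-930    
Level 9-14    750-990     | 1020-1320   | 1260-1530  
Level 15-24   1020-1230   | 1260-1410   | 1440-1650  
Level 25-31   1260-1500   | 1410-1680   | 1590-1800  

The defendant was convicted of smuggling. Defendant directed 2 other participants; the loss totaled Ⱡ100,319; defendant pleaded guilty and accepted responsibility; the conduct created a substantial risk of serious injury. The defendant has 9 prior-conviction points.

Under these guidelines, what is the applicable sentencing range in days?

Base offense level for smuggling: 4.
S1 applies (level before this adjustment is 4 < 5, so +3): 4 + 3 = 7.
S2 applies (level before this adjustment is 7 < 19, so +1): 7 + 1 = 8.
S3 applies: 8 + 3 = 11.
S4 applies: 11 − 3 = 8.
Final offense level: 8.
Criminal history: 9 prior points → Category C (8+).
Level 8 falls in the 8 band.
Grid: Level 8 × Category C = 750-930 days.

750-930 days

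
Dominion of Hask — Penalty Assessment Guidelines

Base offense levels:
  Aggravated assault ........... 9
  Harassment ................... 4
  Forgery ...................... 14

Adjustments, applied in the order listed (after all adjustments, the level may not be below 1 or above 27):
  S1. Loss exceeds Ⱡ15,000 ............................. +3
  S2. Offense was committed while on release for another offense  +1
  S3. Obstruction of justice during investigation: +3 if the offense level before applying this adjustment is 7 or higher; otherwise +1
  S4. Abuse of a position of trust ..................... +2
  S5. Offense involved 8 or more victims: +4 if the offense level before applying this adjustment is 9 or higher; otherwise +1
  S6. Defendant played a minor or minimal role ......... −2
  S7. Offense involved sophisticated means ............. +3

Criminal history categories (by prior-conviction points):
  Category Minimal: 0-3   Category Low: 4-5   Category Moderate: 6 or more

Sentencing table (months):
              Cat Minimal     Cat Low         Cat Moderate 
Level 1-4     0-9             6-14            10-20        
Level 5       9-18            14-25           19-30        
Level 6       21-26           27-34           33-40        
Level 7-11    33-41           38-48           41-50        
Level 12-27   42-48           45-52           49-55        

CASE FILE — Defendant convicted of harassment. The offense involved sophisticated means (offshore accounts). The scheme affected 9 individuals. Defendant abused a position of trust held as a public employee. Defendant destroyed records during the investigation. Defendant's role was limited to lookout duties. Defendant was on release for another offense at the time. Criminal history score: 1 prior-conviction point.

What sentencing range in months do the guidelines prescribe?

Base offense level for harassment: 4.
S1 does not apply.
S2 applies: 4 + 1 = 5.
S3 applies (level before this adjustment is 5 < 7, so +1): 5 + 1 = 6.
S4 applies: 6 + 2 = 8.
S5 applies (level before this adjustment is 8 < 9, so +1): 8 + 1 = 9.
S6 applies: 9 − 2 = 7.
S7 applies: 7 + 3 = 10.
Final offense level: 10.
Criminal history: 1 prior point → Category Minimal (0-3).
Level 10 falls in the 7-11 band.
Grid: Level 7-11 × Category Minimal = 33-41 months.

33-41 months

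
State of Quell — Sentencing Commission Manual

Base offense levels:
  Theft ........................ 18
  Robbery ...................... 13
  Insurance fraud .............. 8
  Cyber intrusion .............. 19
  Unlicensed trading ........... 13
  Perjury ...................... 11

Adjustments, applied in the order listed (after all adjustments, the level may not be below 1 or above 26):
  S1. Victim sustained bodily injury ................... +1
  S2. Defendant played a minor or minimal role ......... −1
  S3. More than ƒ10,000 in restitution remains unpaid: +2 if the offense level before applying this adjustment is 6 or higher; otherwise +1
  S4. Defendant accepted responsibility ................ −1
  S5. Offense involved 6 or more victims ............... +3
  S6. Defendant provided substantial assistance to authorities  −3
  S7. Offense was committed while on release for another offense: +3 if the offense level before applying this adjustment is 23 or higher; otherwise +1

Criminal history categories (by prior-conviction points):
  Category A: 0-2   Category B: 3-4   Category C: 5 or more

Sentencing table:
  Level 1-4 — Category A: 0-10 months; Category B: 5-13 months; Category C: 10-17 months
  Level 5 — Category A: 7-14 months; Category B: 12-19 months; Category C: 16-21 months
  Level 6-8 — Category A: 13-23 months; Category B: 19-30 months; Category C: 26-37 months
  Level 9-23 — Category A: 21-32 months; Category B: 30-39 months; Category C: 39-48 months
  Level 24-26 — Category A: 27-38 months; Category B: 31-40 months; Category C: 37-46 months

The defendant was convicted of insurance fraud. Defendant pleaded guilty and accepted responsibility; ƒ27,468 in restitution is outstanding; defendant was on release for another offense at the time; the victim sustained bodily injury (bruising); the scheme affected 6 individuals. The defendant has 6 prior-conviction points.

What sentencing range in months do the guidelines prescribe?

39-48 months

Base offense level for insurance fraud: 8.
S1 applies: 8 + 1 = 9.
S2 does not apply.
S3 applies (level before this adjustment is 9 ≥ 6, so +2): 9 + 2 = 11.
S4 applies: 11 − 1 = 10.
S5 applies: 10 + 3 = 13.
S7 applies (level before this adjustment is 13 < 23, so +1): 13 + 1 = 14.
Final offense level: 14.
Criminal history: 6 prior points → Category C (5+).
Level 14 falls in the 9-23 band.
Grid: Level 9-23 × Category C = 39-48 months.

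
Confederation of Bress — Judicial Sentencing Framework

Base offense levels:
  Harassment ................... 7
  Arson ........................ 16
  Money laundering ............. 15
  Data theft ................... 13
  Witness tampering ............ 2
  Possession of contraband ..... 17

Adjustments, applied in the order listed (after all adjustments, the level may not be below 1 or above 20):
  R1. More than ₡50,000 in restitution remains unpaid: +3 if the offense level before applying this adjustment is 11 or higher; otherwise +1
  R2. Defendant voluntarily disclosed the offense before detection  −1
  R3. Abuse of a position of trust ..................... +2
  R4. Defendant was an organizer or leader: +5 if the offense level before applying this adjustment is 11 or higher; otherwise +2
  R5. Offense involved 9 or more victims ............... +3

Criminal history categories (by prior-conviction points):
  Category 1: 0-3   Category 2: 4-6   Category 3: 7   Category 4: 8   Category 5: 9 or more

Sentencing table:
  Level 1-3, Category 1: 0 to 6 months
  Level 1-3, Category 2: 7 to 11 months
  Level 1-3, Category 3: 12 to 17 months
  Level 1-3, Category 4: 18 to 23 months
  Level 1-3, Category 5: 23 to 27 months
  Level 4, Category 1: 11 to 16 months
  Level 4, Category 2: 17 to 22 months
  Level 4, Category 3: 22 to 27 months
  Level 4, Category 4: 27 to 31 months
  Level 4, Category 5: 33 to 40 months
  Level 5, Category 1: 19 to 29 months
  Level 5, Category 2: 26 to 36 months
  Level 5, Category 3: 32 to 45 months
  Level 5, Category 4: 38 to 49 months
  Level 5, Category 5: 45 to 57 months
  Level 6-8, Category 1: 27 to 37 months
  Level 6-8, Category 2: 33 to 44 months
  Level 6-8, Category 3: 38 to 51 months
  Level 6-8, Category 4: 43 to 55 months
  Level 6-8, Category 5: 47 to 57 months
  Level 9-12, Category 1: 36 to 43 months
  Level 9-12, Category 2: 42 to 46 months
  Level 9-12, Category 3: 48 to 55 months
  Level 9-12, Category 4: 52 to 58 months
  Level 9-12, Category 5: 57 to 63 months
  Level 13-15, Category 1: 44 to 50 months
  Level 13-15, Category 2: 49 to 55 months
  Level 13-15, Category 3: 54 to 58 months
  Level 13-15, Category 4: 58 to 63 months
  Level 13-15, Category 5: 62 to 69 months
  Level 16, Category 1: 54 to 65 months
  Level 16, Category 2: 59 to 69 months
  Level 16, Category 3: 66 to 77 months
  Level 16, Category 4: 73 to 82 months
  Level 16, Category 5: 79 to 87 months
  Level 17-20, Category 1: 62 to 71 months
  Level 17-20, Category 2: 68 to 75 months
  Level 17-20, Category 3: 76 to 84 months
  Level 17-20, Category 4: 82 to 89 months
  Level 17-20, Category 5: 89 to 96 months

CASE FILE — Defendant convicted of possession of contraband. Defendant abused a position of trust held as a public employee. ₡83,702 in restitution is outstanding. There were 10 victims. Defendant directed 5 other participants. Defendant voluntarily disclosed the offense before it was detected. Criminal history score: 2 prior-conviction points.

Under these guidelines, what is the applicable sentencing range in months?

Base offense level for possession of contraband: 17.
R1 applies (level before this adjustment is 17 ≥ 11, so +3): 17 + 3 = 20.
R2 applies: 20 − 1 = 19.
R3 applies: 19 + 2 = 21.
R4 applies (level before this adjustment is 21 ≥ 11, so +5): 21 + 5 = 26.
R5 applies: 26 + 3 = 29.
Level 29 exceeds the maximum of 20; capped at 20.
Final offense level: 20.
Criminal history: 2 prior points → Category 1 (0-3).
Level 20 falls in the 17-20 band.
Grid: Level 17-20 × Category 1 = 62-71 months.

62-71 months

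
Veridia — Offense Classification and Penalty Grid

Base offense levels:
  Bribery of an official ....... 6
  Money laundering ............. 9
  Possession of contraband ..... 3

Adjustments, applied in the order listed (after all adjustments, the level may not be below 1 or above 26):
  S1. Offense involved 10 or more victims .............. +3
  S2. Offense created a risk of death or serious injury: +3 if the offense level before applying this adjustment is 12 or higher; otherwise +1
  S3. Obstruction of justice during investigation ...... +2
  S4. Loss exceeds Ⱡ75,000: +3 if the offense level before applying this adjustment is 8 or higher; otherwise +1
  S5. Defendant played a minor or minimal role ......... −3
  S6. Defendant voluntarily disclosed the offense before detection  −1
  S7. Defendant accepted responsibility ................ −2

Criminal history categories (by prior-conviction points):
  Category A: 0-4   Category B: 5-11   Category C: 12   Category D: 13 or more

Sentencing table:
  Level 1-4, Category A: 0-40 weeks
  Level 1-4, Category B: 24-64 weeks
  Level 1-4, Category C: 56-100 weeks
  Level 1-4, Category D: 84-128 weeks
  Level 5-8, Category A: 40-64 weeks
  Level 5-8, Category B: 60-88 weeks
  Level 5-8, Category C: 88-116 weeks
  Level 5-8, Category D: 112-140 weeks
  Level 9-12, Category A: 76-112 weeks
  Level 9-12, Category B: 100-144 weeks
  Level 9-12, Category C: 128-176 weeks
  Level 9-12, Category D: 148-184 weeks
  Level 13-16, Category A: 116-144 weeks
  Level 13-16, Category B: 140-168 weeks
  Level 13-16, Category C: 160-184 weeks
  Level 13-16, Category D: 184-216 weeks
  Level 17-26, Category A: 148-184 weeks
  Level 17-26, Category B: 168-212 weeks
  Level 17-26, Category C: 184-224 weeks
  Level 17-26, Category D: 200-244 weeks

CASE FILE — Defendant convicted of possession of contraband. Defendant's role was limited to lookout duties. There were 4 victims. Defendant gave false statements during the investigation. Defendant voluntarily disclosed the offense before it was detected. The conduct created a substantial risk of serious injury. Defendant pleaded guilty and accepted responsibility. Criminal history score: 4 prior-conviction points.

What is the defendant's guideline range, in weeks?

0-40 weeks

Base offense level for possession of contraband: 3.
S2 applies (level before this adjustment is 3 < 12, so +1): 3 + 1 = 4.
S3 applies: 4 + 2 = 6.
S4 does not apply.
S5 applies: 6 − 3 = 3.
S6 applies: 3 − 1 = 2.
S7 applies: 2 − 2 = 0.
Level 0 is below the minimum of 1; floored at 1.
Final offense level: 1.
Criminal history: 4 prior points → Category A (0-4).
Level 1 falls in the 1-4 band.
Grid: Level 1-4 × Category A = 0-40 weeks.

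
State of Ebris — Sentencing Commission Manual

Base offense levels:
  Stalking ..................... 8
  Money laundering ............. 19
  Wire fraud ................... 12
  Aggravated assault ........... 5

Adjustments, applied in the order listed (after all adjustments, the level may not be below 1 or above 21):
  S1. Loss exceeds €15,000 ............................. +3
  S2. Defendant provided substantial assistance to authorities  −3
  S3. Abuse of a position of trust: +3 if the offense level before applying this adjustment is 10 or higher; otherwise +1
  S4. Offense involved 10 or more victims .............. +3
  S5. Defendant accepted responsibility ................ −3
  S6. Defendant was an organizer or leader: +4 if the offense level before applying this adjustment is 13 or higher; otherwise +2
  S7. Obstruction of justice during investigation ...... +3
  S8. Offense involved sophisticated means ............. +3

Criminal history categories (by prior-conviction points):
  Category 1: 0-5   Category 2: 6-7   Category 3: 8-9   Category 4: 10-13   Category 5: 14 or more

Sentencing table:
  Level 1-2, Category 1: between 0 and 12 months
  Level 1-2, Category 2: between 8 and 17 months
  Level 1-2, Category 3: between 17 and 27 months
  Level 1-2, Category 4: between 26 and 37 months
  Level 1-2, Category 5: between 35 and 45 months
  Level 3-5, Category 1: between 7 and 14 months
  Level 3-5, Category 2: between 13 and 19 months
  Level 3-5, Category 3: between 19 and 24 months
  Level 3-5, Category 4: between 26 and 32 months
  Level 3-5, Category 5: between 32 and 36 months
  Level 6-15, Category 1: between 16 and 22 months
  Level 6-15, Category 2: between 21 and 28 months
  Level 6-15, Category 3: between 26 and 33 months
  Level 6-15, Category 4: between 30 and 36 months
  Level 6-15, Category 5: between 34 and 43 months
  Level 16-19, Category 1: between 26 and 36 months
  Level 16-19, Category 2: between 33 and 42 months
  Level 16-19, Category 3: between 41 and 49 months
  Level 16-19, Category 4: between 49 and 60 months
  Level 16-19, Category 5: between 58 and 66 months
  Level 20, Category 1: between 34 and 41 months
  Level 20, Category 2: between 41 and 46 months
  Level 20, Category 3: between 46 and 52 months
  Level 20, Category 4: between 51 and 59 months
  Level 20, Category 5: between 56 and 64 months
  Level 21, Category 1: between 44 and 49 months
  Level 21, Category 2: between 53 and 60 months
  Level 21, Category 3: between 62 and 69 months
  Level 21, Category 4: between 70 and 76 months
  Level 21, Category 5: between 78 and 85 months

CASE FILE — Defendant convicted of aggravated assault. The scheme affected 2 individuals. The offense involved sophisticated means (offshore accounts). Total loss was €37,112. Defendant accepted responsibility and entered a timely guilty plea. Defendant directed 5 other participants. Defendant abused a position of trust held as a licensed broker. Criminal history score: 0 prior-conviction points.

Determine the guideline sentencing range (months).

Base offense level for aggravated assault: 5.
S1 applies: 5 + 3 = 8.
S2 does not apply.
S3 applies (level before this adjustment is 8 < 10, so +1): 8 + 1 = 9.
S5 applies: 9 − 3 = 6.
S6 applies (level before this adjustment is 6 < 13, so +2): 6 + 2 = 8.
S8 applies: 8 + 3 = 11.
Final offense level: 11.
Criminal history: 0 prior points → Category 1 (0-5).
Level 11 falls in the 6-15 band.
Grid: Level 6-15 × Category 1 = 16-22 months.

16-22 months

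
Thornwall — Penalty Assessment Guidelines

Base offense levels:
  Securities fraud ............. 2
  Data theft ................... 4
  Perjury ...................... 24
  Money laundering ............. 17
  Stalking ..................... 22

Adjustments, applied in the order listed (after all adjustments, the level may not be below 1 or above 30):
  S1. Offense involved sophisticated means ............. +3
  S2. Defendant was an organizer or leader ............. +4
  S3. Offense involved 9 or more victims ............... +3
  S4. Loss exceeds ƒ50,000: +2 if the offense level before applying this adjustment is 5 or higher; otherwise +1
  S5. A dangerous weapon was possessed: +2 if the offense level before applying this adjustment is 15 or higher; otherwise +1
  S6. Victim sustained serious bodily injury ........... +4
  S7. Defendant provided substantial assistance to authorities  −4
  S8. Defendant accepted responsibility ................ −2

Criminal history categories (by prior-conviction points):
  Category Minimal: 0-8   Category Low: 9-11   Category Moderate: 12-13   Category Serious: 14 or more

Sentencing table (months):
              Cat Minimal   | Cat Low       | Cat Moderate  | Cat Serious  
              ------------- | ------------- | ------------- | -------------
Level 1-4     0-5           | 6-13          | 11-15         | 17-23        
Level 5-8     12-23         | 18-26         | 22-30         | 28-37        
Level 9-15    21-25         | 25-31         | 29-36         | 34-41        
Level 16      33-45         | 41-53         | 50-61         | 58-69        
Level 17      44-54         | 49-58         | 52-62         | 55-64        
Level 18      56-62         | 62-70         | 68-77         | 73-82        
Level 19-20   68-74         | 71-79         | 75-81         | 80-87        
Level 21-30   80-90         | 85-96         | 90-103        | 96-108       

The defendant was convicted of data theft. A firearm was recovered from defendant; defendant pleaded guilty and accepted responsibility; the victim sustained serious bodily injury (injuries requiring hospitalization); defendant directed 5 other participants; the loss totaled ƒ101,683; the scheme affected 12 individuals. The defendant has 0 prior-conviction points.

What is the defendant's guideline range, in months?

Base offense level for data theft: 4.
S1 does not apply.
S2 applies: 4 + 4 = 8.
S3 applies: 8 + 3 = 11.
S4 applies (level before this adjustment is 11 ≥ 5, so +2): 11 + 2 = 13.
S5 applies (level before this adjustment is 13 < 15, so +1): 13 + 1 = 14.
S6 applies: 14 + 4 = 18.
S7 does not apply.
S8 applies: 18 − 2 = 16.
Final offense level: 16.
Criminal history: 0 prior points → Category Minimal (0-8).
Level 16 falls in the 16 band.
Grid: Level 16 × Category Minimal = 33-45 months.

33-45 months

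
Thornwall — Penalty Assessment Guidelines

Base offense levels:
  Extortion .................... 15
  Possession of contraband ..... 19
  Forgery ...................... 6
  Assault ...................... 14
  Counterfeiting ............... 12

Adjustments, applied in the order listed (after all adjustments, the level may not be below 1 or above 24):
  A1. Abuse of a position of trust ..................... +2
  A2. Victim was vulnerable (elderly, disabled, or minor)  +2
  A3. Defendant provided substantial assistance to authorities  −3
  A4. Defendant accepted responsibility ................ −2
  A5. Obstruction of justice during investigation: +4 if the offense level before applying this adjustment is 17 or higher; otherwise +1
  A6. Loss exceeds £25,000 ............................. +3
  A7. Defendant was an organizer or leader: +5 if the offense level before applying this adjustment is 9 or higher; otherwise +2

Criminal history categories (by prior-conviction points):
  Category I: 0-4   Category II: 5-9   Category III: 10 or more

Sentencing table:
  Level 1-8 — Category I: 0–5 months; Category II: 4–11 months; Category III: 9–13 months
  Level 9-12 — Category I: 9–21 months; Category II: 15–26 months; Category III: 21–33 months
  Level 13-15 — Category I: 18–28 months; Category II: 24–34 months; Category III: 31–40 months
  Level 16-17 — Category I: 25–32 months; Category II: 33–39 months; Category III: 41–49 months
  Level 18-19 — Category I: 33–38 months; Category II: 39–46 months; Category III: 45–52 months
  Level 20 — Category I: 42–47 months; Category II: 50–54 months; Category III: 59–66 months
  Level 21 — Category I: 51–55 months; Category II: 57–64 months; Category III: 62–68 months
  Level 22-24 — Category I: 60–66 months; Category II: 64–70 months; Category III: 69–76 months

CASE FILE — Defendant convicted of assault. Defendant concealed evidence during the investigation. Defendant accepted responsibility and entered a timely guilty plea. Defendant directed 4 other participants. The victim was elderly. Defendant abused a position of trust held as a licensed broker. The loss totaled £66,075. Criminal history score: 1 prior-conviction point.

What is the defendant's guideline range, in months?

Base offense level for assault: 14.
A1 applies: 14 + 2 = 16.
A2 applies: 16 + 2 = 18.
A3 does not apply.
A4 applies: 18 − 2 = 16.
A5 applies (level before this adjustment is 16 < 17, so +1): 16 + 1 = 17.
A6 applies: 17 + 3 = 20.
A7 applies (level before this adjustment is 20 ≥ 9, so +5): 20 + 5 = 25.
Level 25 exceeds the maximum of 24; capped at 24.
Final offense level: 24.
Criminal history: 1 prior point → Category I (0-4).
Level 24 falls in the 22-24 band.
Grid: Level 22-24 × Category I = 60-66 months.

60-66 months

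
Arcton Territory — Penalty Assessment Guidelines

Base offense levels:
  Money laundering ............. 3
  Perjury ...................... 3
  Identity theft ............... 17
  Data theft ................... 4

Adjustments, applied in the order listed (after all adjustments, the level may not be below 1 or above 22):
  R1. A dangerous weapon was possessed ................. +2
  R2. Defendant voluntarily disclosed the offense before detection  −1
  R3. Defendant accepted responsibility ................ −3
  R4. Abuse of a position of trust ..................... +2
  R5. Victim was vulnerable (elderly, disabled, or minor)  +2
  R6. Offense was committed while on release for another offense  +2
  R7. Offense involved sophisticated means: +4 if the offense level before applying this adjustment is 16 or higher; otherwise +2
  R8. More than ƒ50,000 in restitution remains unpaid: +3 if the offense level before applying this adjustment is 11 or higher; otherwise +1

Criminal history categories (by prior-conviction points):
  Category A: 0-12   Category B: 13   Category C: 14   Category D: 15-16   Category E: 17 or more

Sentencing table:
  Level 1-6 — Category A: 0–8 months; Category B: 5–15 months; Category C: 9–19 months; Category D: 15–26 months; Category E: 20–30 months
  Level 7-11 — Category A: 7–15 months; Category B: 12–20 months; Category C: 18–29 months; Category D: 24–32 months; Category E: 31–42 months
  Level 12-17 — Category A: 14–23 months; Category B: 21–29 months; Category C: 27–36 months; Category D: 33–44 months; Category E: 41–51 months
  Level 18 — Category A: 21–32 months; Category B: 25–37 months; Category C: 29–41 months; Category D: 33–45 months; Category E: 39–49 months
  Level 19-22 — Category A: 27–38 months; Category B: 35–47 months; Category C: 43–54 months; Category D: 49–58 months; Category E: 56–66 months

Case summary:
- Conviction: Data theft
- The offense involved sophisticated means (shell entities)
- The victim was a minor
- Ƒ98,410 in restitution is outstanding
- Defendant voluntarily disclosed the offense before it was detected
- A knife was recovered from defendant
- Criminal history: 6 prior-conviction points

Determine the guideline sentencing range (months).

7-15 months

Base offense level for data theft: 4.
R1 applies: 4 + 2 = 6.
R2 applies: 6 − 1 = 5.
R3 does not apply.
R4 does not apply.
R5 applies: 5 + 2 = 7.
R6 does not apply.
R7 applies (level before this adjustment is 7 < 16, so +2): 7 + 2 = 9.
R8 applies (level before this adjustment is 9 < 11, so +1): 9 + 1 = 10.
Final offense level: 10.
Criminal history: 6 prior points → Category A (0-12).
Level 10 falls in the 7-11 band.
Grid: Level 7-11 × Category A = 7-15 months.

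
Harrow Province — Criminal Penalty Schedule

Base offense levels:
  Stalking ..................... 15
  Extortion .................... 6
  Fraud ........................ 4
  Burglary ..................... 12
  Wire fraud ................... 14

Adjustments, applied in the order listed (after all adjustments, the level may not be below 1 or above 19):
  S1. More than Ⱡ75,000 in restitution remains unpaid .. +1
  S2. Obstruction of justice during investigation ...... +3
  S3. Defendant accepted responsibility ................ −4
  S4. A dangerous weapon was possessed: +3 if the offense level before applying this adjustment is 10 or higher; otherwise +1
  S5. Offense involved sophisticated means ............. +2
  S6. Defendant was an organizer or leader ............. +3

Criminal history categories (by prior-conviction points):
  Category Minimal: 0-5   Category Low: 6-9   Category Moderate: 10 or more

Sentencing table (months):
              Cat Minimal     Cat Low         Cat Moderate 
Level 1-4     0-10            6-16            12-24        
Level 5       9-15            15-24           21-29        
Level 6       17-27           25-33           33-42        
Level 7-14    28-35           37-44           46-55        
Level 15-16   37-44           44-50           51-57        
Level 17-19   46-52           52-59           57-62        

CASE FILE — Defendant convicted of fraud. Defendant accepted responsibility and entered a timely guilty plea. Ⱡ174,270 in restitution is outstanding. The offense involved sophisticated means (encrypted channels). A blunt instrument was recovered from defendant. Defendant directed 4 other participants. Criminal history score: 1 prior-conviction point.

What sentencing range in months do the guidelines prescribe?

Base offense level for fraud: 4.
S1 applies: 4 + 1 = 5.
S3 applies: 5 − 4 = 1.
S4 applies (level before this adjustment is 1 < 10, so +1): 1 + 1 = 2.
S5 applies: 2 + 2 = 4.
S6 applies: 4 + 3 = 7.
Final offense level: 7.
Criminal history: 1 prior point → Category Minimal (0-5).
Level 7 falls in the 7-14 band.
Grid: Level 7-14 × Category Minimal = 28-35 months.

28-35 months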